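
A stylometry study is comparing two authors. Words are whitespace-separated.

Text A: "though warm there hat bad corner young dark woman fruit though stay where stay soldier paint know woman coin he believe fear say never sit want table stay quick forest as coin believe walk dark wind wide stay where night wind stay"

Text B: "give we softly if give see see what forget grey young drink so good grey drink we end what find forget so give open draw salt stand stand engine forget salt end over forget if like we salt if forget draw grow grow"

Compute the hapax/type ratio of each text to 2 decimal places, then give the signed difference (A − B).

A: hapax=23, V=31, ratio=0.74
B: hapax=8, V=22, ratio=0.36
Difference = 0.74 − 0.36 = 0.38

0.38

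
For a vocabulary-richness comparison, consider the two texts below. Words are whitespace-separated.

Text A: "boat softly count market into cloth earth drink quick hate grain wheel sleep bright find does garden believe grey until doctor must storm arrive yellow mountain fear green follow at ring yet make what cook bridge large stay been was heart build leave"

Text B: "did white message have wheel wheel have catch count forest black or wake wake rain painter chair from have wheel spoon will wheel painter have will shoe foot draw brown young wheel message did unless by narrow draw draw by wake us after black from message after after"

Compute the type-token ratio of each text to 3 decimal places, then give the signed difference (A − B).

TTR(A) = 43/43 = 1.000
TTR(B) = 27/48 = 0.563
Difference = 1.000 − 0.563 = 0.437

0.437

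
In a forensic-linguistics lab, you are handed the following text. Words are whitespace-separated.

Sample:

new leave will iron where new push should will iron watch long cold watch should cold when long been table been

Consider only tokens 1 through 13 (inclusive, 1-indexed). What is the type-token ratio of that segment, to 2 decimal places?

0.77

Segment tokens 1–13: new, leave, will, iron, where, new, push, should, will, iron, watch, long, cold
Segment N = 13, segment V = 10.
TTR = 10 / 13 = 0.77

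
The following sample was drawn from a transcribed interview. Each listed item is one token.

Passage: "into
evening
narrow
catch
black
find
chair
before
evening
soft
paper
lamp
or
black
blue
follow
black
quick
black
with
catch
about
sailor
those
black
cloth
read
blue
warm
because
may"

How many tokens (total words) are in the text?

Tokens: into, evening, narrow, catch, black, find, chair, before, evening, soft, paper, lamp, or, black, blue, follow, black, quick, black, with, catch, about, sailor, those, black, cloth, read, blue, warm, because, may
N = 31

31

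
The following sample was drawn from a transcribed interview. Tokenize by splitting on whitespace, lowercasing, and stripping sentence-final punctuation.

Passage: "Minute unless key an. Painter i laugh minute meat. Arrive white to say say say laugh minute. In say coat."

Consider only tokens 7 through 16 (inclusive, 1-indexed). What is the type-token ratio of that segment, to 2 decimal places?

Segment tokens 7–16: laugh, minute, meat, arrive, white, to, say, say, say, laugh
Segment N = 10, segment V = 7.
TTR = 7 / 10 = 0.70

0.70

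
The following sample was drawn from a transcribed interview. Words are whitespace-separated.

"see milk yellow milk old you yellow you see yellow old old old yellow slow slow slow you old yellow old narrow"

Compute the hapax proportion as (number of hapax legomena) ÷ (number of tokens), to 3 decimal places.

Frequencies: old:6, yellow:5, you:3, slow:3, see:2, milk:2, narrow:1
Hapax count = 1; token count = 22.
Ratio = 1 / 22 = 0.045

0.045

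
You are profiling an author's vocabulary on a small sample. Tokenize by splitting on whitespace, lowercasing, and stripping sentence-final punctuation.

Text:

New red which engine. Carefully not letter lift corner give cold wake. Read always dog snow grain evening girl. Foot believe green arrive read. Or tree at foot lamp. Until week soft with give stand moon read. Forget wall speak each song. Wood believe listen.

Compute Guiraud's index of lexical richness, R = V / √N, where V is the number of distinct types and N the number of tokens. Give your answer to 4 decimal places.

N = 45, V = 40.
√N = 6.708204
R = 40 / 6.708204 = 5.9628

5.9628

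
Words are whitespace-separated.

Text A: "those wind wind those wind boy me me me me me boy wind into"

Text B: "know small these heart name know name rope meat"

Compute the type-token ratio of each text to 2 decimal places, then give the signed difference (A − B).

TTR(A) = 5/14 = 0.36
TTR(B) = 7/9 = 0.78
Difference = 0.36 − 0.78 = -0.42

-0.42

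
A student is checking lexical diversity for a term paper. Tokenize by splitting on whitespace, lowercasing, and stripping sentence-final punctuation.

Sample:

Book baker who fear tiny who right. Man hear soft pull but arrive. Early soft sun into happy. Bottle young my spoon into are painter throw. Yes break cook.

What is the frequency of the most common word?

2

Frequencies: who:2, soft:2, into:2, book:1, baker:1, fear:1, tiny:1, right:1, man:1, hear:1, pull:1, but:1, arrive:1, early:1, sun:1, happy:1, bottle:1, young:1, my:1, spoon:1, … (6 more, each freq 1)
Most common: 'who' with frequency 2.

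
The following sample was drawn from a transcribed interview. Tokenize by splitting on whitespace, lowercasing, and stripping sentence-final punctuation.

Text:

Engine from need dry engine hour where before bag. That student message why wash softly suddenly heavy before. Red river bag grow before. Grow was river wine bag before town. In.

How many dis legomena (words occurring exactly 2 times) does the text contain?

3

Frequencies: before:4, bag:3, engine:2, river:2, grow:2, from:1, need:1, dry:1, hour:1, where:1, that:1, student:1, message:1, why:1, wash:1, softly:1, suddenly:1, heavy:1, red:1, was:1, … (3 more, each freq 1)
Words with frequency 2: engine, grow, river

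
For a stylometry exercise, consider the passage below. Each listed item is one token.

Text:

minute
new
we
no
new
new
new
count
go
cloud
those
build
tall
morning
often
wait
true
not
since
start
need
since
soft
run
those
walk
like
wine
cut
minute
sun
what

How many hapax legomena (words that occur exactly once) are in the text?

Frequencies: new:4, minute:2, those:2, since:2, we:1, no:1, count:1, go:1, cloud:1, build:1, tall:1, morning:1, often:1, wait:1, true:1, not:1, start:1, need:1, soft:1, run:1, … (6 more, each freq 1)
Hapax (freq=1): build, cloud, count, cut, go, like, morning, need, no, not, often, run, soft, start, sun, tall, true, wait, walk, we, what, wine

22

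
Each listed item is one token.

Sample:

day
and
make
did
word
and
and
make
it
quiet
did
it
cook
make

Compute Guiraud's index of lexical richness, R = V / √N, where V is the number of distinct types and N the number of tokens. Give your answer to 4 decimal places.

2.1381

N = 14, V = 8.
√N = 3.741657
R = 8 / 3.741657 = 2.1381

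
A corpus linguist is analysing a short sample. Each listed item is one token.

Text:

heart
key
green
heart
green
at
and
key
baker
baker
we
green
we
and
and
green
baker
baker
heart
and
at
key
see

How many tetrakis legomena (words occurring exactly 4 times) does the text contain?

Frequencies: green:4, and:4, baker:4, heart:3, key:3, at:2, we:2, see:1
Words with frequency 4: and, baker, green

3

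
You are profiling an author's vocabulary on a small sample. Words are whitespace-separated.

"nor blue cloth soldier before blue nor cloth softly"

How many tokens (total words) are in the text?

Tokens: nor, blue, cloth, soldier, before, blue, nor, cloth, softly
N = 9

9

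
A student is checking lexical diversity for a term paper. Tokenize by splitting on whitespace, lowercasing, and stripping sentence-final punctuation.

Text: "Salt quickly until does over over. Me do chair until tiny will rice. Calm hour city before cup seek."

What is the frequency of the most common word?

Frequencies: until:2, over:2, salt:1, quickly:1, does:1, me:1, do:1, chair:1, tiny:1, will:1, rice:1, calm:1, hour:1, city:1, before:1, cup:1, seek:1
Most common: 'until' with frequency 2.

2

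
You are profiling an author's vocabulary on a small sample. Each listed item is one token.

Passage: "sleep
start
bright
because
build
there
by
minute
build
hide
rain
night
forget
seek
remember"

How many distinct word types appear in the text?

Distinct types: {because, bright, build, by, forget, hide, minute, night, rain, remember, seek, sleep, start, there}
V = 14

14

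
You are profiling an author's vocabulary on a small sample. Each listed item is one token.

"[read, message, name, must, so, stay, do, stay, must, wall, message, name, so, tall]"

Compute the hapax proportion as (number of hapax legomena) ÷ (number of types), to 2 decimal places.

Frequencies: message:2, name:2, must:2, so:2, stay:2, read:1, do:1, wall:1, tall:1
Hapax count = 4; type count = 9.
Ratio = 4 / 9 = 0.44

0.44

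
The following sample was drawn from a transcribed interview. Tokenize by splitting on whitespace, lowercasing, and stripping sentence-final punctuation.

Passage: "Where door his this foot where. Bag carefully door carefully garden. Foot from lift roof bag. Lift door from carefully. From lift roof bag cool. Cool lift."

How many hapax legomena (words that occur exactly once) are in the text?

3

Frequencies: lift:4, door:3, bag:3, carefully:3, from:3, where:2, foot:2, roof:2, cool:2, his:1, this:1, garden:1
Hapax (freq=1): garden, his, this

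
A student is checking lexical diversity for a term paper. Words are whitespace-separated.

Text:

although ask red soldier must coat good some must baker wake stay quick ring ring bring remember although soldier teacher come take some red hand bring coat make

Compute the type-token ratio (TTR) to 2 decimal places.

0.71

N = 28 tokens, V = 20 types.
TTR = V / N = 20 / 28 = 0.71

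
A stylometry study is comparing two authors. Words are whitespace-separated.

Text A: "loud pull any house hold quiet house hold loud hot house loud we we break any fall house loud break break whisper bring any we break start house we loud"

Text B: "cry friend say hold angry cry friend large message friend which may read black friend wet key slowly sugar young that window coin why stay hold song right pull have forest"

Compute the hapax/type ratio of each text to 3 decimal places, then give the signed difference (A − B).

A: hapax=7, V=13, ratio=0.538
B: hapax=23, V=26, ratio=0.885
Difference = 0.538 − 0.885 = -0.347

-0.347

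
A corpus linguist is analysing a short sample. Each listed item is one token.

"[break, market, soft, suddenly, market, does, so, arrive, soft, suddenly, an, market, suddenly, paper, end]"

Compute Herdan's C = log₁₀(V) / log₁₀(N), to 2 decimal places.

N = 15, V = 10.
log₁₀(V) = 1.000000, log₁₀(N) = 1.176091
C = 1.000000 / 1.176091 = 0.85

0.85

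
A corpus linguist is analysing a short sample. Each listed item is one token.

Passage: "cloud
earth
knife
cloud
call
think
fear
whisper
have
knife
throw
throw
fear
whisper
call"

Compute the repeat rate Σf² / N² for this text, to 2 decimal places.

0.12

Frequencies: cloud:2, knife:2, call:2, fear:2, whisper:2, throw:2, earth:1, think:1, have:1
Σf² = 27; N² = 225
Repeat rate = 27 / 225 = 0.12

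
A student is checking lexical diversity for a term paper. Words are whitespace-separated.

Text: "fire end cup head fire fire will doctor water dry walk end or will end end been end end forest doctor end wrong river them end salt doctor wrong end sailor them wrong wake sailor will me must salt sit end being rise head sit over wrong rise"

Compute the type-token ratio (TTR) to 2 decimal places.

0.50

N = 48 tokens, V = 24 types.
TTR = V / N = 24 / 48 = 0.50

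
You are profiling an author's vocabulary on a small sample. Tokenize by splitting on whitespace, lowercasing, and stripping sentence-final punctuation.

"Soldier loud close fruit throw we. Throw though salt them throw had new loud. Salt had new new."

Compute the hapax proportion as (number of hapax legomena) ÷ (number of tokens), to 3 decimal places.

Frequencies: throw:3, new:3, loud:2, salt:2, had:2, soldier:1, close:1, fruit:1, we:1, though:1, them:1
Hapax count = 6; token count = 18.
Ratio = 6 / 18 = 0.333

0.333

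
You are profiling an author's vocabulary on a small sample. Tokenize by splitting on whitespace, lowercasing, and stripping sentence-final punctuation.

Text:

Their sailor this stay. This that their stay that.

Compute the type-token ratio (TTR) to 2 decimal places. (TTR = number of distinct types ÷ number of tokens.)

N = 9 tokens, V = 5 types.
TTR = V / N = 5 / 9 = 0.56

0.56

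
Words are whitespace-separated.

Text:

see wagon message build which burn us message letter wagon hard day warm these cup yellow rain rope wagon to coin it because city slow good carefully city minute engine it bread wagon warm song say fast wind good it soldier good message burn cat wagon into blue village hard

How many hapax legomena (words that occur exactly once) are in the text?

28

Frequencies: wagon:5, message:3, it:3, good:3, burn:2, hard:2, warm:2, city:2, see:1, build:1, which:1, us:1, letter:1, day:1, these:1, cup:1, yellow:1, rain:1, rope:1, to:1, … (16 more, each freq 1)
Hapax (freq=1): because, blue, bread, build, carefully, cat, coin, cup, day, engine, fast, into, letter, minute, rain, rope, say, see, slow, soldier, song, these, to, us, village, which, wind, yellow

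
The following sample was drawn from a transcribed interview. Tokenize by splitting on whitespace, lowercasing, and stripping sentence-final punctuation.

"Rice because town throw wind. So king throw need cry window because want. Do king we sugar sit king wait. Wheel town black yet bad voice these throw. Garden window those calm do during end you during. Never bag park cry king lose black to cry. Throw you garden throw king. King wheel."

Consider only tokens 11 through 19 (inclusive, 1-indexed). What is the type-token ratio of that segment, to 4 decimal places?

Segment tokens 11–19: window, because, want, do, king, we, sugar, sit, king
Segment N = 9, segment V = 8.
TTR = 8 / 9 = 0.8889

0.8889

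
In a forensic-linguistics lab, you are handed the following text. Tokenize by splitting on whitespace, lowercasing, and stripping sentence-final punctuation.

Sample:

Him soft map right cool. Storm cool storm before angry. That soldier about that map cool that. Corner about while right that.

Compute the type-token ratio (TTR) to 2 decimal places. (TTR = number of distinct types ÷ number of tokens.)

0.59

N = 22 tokens, V = 13 types.
TTR = V / N = 13 / 22 = 0.59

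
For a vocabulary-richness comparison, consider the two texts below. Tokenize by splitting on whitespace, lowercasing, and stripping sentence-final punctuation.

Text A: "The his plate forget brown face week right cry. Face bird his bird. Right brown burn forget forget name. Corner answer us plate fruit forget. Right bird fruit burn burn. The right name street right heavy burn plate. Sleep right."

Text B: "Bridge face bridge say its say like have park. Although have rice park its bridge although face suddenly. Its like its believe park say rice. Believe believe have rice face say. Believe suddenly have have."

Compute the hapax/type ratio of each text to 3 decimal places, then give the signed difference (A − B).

A: hapax=8, V=19, ratio=0.421
B: hapax=0, V=11, ratio=0.000
Difference = 0.421 − 0.000 = 0.421

0.421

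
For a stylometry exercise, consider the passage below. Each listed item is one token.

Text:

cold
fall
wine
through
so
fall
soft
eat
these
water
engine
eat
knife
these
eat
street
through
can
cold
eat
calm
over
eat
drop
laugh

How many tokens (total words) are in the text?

25

Tokens: cold, fall, wine, through, so, fall, soft, eat, these, water, engine, eat, knife, these, eat, street, through, can, cold, eat, calm, over, eat, drop, laugh
N = 25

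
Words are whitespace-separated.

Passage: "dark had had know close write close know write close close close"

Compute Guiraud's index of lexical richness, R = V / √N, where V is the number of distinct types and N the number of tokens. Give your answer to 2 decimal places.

N = 12, V = 5.
√N = 3.464102
R = 5 / 3.464102 = 1.44

1.44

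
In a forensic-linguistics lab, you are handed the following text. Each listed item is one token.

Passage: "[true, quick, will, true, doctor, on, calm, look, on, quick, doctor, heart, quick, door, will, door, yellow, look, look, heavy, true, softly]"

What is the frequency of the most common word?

Frequencies: true:3, quick:3, look:3, will:2, doctor:2, on:2, door:2, calm:1, heart:1, yellow:1, heavy:1, softly:1
Most common: 'true' with frequency 3.

3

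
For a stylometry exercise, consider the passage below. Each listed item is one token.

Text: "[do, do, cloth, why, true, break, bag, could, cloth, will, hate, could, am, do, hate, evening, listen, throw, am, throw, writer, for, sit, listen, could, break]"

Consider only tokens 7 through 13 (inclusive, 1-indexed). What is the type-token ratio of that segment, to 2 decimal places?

Segment tokens 7–13: bag, could, cloth, will, hate, could, am
Segment N = 7, segment V = 6.
TTR = 6 / 7 = 0.86

0.86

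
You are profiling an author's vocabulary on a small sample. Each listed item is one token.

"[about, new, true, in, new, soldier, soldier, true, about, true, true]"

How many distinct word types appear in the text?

5

Distinct types: {about, in, new, soldier, true}
V = 5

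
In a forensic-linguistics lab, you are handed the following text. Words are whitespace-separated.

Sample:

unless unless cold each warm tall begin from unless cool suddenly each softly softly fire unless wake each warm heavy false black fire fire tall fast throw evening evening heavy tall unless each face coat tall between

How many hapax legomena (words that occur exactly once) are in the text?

13

Frequencies: unless:5, each:4, tall:4, fire:3, warm:2, softly:2, heavy:2, evening:2, cold:1, begin:1, from:1, cool:1, suddenly:1, wake:1, false:1, black:1, fast:1, throw:1, face:1, coat:1, … (1 more, each freq 1)
Hapax (freq=1): begin, between, black, coat, cold, cool, face, false, fast, from, suddenly, throw, wake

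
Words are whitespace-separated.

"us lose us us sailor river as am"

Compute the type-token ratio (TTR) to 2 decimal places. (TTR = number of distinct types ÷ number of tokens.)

N = 8 tokens, V = 6 types.
TTR = V / N = 6 / 8 = 0.75

0.75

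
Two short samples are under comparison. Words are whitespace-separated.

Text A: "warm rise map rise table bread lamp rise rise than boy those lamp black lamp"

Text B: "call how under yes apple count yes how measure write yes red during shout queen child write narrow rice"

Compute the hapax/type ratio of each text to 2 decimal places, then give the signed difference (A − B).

A: hapax=8, V=10, ratio=0.80
B: hapax=12, V=15, ratio=0.80
Difference = 0.80 − 0.80 = 0.00

0.00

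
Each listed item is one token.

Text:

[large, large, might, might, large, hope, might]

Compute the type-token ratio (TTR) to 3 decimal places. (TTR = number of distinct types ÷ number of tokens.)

N = 7 tokens, V = 3 types.
TTR = V / N = 3 / 7 = 0.429

0.429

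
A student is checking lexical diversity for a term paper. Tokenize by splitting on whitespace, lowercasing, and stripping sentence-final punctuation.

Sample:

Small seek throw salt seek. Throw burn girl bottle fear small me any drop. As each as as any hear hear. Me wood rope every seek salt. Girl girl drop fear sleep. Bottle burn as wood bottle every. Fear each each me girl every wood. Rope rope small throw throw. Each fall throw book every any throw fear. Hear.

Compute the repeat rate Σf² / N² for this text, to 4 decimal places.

0.0583

Frequencies: throw:6, girl:4, fear:4, as:4, each:4, every:4, small:3, seek:3, bottle:3, me:3, any:3, hear:3, wood:3, rope:3, salt:2, burn:2, drop:2, sleep:1, fall:1, book:1
Σf² = 203; N² = 3481
Repeat rate = 203 / 3481 = 0.0583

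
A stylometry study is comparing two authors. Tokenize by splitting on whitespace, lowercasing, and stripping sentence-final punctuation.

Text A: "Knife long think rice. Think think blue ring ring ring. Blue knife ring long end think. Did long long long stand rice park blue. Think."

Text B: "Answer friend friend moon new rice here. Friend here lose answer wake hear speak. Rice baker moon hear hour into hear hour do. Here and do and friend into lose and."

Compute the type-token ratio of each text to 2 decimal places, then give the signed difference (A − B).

-0.08

TTR(A) = 10/25 = 0.40
TTR(B) = 15/31 = 0.48
Difference = 0.40 − 0.48 = -0.08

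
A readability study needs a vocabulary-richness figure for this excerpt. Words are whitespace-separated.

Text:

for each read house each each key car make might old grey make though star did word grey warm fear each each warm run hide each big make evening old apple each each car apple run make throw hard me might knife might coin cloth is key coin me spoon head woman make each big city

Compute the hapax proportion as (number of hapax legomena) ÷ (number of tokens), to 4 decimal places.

Frequencies: each:9, make:5, might:3, key:2, car:2, old:2, grey:2, warm:2, run:2, big:2, apple:2, me:2, coin:2, for:1, read:1, house:1, though:1, star:1, did:1, word:1, … (12 more, each freq 1)
Hapax count = 19; token count = 56.
Ratio = 19 / 56 = 0.3393

0.3393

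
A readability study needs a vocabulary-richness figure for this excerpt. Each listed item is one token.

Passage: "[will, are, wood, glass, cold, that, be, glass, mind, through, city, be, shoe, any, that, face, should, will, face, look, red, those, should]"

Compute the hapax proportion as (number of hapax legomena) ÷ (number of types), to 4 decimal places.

0.6471

Frequencies: will:2, glass:2, that:2, be:2, face:2, should:2, are:1, wood:1, cold:1, mind:1, through:1, city:1, shoe:1, any:1, look:1, red:1, those:1
Hapax count = 11; type count = 17.
Ratio = 11 / 17 = 0.6471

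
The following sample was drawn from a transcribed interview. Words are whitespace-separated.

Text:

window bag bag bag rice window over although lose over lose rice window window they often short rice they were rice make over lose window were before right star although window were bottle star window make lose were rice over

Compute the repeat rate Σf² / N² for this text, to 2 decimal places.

Frequencies: window:7, rice:5, over:4, lose:4, were:4, bag:3, although:2, they:2, make:2, star:2, often:1, short:1, before:1, right:1, bottle:1
Σf² = 152; N² = 1600
Repeat rate = 152 / 1600 = 0.10

0.10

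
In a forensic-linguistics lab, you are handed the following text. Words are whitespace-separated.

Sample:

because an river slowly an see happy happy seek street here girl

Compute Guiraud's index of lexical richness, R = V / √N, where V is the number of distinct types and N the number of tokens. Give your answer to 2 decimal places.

N = 12, V = 10.
√N = 3.464102
R = 10 / 3.464102 = 2.89

2.89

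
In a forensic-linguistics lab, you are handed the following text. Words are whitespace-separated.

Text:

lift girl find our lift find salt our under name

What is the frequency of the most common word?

2

Frequencies: lift:2, find:2, our:2, girl:1, salt:1, under:1, name:1
Most common: 'lift' with frequency 2.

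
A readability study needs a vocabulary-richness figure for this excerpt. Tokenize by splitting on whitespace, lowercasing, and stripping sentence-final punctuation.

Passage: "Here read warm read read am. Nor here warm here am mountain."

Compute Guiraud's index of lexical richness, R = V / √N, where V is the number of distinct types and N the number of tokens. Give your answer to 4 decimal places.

1.7321

N = 12, V = 6.
√N = 3.464102
R = 6 / 3.464102 = 1.7321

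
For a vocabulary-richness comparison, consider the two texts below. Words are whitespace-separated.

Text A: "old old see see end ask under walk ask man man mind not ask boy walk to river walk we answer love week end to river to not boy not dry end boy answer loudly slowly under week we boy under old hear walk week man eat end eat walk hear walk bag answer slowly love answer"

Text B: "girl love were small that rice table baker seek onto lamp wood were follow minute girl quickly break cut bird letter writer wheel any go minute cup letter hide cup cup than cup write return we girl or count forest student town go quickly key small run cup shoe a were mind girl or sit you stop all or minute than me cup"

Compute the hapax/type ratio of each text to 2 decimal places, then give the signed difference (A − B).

-0.59

A: hapax=4, V=22, ratio=0.18
B: hapax=34, V=44, ratio=0.77
Difference = 0.18 − 0.77 = -0.59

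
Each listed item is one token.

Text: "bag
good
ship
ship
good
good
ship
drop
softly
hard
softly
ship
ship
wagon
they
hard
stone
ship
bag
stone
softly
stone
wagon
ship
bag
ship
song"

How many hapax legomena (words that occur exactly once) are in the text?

3

Frequencies: ship:8, bag:3, good:3, softly:3, stone:3, hard:2, wagon:2, drop:1, they:1, song:1
Hapax (freq=1): drop, song, they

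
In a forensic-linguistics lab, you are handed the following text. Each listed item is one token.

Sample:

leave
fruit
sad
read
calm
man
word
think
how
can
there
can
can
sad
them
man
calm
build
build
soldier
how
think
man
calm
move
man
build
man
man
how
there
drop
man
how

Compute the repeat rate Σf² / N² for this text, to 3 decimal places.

0.097

Frequencies: man:7, how:4, calm:3, can:3, build:3, sad:2, think:2, there:2, leave:1, fruit:1, read:1, word:1, them:1, soldier:1, move:1, drop:1
Σf² = 112; N² = 1156
Repeat rate = 112 / 1156 = 0.097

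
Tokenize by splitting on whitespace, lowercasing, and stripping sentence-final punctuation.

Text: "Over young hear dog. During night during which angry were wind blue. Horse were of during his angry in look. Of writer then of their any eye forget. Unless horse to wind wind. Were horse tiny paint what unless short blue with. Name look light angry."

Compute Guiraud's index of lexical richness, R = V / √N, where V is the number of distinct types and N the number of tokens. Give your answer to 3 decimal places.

N = 46, V = 31.
√N = 6.782330
R = 31 / 6.782330 = 4.571

4.571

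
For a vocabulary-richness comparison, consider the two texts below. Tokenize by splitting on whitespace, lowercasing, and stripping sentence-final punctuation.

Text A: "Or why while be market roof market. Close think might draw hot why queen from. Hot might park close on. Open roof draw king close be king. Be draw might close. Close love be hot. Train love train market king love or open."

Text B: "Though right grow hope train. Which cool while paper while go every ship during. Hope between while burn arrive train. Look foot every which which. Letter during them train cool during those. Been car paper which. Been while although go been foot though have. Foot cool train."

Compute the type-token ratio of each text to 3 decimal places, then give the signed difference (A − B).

-0.090

TTR(A) = 19/43 = 0.442
TTR(B) = 25/47 = 0.532
Difference = 0.442 − 0.532 = -0.090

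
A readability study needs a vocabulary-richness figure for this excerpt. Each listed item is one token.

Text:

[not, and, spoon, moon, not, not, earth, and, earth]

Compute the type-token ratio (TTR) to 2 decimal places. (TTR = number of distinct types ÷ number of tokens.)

N = 9 tokens, V = 5 types.
TTR = V / N = 5 / 9 = 0.56

0.56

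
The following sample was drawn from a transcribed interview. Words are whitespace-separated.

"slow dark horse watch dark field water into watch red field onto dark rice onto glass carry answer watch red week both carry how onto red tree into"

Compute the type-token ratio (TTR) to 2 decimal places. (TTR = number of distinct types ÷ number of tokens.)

N = 28 tokens, V = 17 types.
TTR = V / N = 17 / 28 = 0.61

0.61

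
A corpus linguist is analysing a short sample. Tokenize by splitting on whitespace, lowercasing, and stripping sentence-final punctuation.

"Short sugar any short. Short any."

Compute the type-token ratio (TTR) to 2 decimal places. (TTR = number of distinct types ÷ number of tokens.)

N = 6 tokens, V = 3 types.
TTR = V / N = 3 / 6 = 0.50

0.50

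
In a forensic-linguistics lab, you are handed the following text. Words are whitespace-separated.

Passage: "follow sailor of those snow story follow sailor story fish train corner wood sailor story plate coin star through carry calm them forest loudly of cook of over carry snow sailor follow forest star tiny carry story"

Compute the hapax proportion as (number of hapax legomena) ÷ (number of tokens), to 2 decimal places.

0.38

Frequencies: sailor:4, story:4, follow:3, of:3, carry:3, snow:2, star:2, forest:2, those:1, fish:1, train:1, corner:1, wood:1, plate:1, coin:1, through:1, calm:1, them:1, loudly:1, cook:1, … (2 more, each freq 1)
Hapax count = 14; token count = 37.
Ratio = 14 / 37 = 0.38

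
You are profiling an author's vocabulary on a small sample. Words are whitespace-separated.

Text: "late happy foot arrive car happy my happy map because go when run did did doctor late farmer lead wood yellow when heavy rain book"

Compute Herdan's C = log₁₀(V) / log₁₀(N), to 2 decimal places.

N = 25, V = 20.
log₁₀(V) = 1.301030, log₁₀(N) = 1.397940
C = 1.301030 / 1.397940 = 0.93

0.93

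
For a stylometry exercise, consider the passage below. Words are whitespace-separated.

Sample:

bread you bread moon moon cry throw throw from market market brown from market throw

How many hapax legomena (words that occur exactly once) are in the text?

Frequencies: throw:3, market:3, bread:2, moon:2, from:2, you:1, cry:1, brown:1
Hapax (freq=1): brown, cry, you

3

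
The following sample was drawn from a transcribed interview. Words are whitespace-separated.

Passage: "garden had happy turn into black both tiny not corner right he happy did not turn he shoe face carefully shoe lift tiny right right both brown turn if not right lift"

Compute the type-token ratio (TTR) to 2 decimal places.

N = 32 tokens, V = 19 types.
TTR = V / N = 19 / 32 = 0.59

0.59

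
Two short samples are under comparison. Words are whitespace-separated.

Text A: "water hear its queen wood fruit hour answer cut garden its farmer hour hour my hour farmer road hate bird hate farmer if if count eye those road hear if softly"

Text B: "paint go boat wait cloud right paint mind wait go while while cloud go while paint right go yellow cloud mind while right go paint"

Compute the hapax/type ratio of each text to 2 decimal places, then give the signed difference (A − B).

A: hapax=13, V=20, ratio=0.65
B: hapax=2, V=9, ratio=0.22
Difference = 0.65 − 0.22 = 0.43

0.43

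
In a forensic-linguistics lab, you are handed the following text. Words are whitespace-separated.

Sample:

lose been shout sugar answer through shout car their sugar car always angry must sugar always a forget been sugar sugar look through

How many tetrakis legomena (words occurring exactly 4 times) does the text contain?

Frequencies: sugar:5, been:2, shout:2, through:2, car:2, always:2, lose:1, answer:1, their:1, angry:1, must:1, a:1, forget:1, look:1
Words with frequency 4: (none)

0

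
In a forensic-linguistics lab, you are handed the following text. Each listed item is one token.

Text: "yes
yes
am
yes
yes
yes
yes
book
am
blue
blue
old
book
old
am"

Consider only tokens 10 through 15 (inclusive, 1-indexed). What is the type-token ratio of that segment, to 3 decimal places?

0.667

Segment tokens 10–15: blue, blue, old, book, old, am
Segment N = 6, segment V = 4.
TTR = 4 / 6 = 0.667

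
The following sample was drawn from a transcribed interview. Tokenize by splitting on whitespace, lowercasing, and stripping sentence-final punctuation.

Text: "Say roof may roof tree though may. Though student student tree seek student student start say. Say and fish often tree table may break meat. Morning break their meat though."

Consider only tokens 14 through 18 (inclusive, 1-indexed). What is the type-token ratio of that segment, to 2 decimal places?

Segment tokens 14–18: student, start, say, say, and
Segment N = 5, segment V = 4.
TTR = 4 / 5 = 0.80

0.80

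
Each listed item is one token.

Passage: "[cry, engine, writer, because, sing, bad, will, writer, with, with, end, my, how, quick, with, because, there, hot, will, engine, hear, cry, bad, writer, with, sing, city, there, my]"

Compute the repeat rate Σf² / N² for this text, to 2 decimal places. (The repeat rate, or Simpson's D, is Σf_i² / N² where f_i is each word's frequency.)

0.07

Frequencies: with:4, writer:3, cry:2, engine:2, because:2, sing:2, bad:2, will:2, my:2, there:2, end:1, how:1, quick:1, hot:1, hear:1, city:1
Σf² = 63; N² = 841
Repeat rate = 63 / 841 = 0.07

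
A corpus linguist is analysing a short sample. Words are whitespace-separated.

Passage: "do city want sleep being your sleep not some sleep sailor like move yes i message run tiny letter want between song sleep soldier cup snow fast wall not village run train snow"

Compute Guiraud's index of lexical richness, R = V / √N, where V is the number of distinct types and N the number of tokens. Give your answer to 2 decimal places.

N = 33, V = 26.
√N = 5.744563
R = 26 / 5.744563 = 4.53

4.53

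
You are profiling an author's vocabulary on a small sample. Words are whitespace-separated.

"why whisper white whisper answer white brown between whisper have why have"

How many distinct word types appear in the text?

Distinct types: {answer, between, brown, have, whisper, white, why}
V = 7

7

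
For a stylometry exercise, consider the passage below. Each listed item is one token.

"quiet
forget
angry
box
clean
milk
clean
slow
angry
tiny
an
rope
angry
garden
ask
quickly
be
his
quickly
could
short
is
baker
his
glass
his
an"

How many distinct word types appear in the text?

20

Distinct types: {an, angry, ask, baker, be, box, clean, could, forget, garden, glass, his, is, milk, quickly, quiet, rope, short, slow, tiny}
V = 20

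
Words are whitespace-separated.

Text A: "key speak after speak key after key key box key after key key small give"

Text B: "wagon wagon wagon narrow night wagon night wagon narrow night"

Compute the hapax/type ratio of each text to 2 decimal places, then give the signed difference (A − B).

0.50

A: hapax=3, V=6, ratio=0.50
B: hapax=0, V=3, ratio=0.00
Difference = 0.50 − 0.00 = 0.50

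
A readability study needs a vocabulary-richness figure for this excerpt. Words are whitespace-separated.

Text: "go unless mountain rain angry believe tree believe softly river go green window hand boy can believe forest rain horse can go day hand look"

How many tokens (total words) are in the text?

Tokens: go, unless, mountain, rain, angry, believe, tree, believe, softly, river, go, green, window, hand, boy, can, believe, forest, rain, horse, can, go, day, hand, look
N = 25

25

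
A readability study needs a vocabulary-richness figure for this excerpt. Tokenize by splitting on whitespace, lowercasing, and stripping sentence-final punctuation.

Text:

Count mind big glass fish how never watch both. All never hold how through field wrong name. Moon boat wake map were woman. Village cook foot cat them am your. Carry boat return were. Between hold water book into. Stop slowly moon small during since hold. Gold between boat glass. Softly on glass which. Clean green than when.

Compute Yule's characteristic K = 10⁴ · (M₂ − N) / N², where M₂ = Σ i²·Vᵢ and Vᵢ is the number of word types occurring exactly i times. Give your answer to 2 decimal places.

83.23

Frequencies: glass:3, hold:3, boat:3, how:2, never:2, moon:2, were:2, between:2, count:1, mind:1, big:1, fish:1, watch:1, both:1, all:1, through:1, field:1, wrong:1, name:1, wake:1, … (27 more, each freq 1)
N = 58. Frequency spectrum: V_1=39, V_2=5, V_3=3
M₂ = 1²·39 + 2²·5 + 3²·3 = 86
K = 10000 × (86 − 58) / 58² = 83.23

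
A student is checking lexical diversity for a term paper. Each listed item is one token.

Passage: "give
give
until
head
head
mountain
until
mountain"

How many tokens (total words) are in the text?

Tokens: give, give, until, head, head, mountain, until, mountain
N = 8

8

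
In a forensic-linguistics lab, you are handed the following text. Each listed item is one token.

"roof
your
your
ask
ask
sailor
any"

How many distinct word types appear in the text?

Distinct types: {any, ask, roof, sailor, your}
V = 5

5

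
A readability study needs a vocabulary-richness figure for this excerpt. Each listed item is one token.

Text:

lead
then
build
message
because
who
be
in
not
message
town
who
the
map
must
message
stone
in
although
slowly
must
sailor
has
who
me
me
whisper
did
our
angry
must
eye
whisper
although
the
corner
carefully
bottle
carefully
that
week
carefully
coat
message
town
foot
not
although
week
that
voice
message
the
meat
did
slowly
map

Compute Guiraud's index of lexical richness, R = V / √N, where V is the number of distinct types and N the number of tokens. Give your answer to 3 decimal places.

4.371

N = 57, V = 33.
√N = 7.549834
R = 33 / 7.549834 = 4.371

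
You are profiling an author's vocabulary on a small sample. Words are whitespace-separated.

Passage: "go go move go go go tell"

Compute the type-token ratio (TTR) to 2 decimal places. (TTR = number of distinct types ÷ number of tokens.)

0.43

N = 7 tokens, V = 3 types.
TTR = V / N = 3 / 7 = 0.43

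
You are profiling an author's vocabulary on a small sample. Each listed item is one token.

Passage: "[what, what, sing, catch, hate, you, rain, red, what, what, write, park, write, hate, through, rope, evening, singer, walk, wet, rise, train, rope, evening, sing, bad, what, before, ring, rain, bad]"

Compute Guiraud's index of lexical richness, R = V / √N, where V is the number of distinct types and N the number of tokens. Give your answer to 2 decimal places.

3.59

N = 31, V = 20.
√N = 5.567764
R = 20 / 5.567764 = 3.59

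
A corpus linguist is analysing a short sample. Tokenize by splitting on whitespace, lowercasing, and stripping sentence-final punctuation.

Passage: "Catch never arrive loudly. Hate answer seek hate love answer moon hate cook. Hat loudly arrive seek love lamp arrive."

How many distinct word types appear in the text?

Distinct types: {answer, arrive, catch, cook, hat, hate, lamp, loudly, love, moon, never, seek}
V = 12

12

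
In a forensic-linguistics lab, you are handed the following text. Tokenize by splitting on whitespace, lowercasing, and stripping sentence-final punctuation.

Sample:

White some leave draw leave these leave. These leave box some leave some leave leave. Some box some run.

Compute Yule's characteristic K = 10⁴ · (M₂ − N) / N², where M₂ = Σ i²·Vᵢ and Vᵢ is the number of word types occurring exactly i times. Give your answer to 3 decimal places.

1828.255

Frequencies: leave:7, some:5, these:2, box:2, white:1, draw:1, run:1
N = 19. Frequency spectrum: V_1=3, V_2=2, V_5=1, V_7=1
M₂ = 1²·3 + 2²·2 + 5²·1 + 7²·1 = 85
K = 10000 × (85 − 19) / 19² = 1828.255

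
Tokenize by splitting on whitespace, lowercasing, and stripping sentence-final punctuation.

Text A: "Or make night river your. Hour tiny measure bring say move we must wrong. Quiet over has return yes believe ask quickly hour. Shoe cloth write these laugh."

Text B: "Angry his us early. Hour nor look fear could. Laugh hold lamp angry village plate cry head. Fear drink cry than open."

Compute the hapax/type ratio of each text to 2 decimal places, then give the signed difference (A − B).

0.12

A: hapax=26, V=27, ratio=0.96
B: hapax=16, V=19, ratio=0.84
Difference = 0.96 − 0.84 = 0.12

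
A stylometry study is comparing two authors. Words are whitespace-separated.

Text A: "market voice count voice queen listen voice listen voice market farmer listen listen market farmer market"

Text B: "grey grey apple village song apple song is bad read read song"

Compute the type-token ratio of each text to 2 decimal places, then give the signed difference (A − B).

-0.20

TTR(A) = 6/16 = 0.38
TTR(B) = 7/12 = 0.58
Difference = 0.38 − 0.58 = -0.20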